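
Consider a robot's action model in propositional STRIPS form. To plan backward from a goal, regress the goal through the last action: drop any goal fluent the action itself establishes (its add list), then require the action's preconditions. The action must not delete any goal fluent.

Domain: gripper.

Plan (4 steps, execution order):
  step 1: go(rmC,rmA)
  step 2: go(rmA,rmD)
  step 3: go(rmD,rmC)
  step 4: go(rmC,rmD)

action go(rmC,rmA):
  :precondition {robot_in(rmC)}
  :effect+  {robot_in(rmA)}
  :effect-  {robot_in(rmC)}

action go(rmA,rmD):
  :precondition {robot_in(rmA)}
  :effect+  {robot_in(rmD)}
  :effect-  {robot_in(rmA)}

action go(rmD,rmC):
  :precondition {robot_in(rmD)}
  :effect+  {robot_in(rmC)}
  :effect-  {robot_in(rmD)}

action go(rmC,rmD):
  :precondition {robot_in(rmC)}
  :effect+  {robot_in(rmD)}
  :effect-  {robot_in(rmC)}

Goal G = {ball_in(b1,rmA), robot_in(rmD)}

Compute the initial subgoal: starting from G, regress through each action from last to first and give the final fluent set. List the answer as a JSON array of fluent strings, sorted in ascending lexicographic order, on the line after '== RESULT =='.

Regress step by step:
  through step 4 (go(rmC,rmD)): drop {robot_in(rmD)}, keep {ball_in(b1,rmA)}, require {robot_in(rmC)}
    → {ball_in(b1,rmA), robot_in(rmC)}
  through step 3 (go(rmD,rmC)): drop {robot_in(rmC)}, keep {ball_in(b1,rmA)}, require {robot_in(rmD)}
    → {ball_in(b1,rmA), robot_in(rmD)}
  through step 2 (go(rmA,rmD)): drop {robot_in(rmD)}, keep {ball_in(b1,rmA)}, require {robot_in(rmA)}
    → {ball_in(b1,rmA), robot_in(rmA)}
  through step 1 (go(rmC,rmA)): drop {robot_in(rmA)}, keep {ball_in(b1,rmA)}, require {robot_in(rmC)}
    → {ball_in(b1,rmA), robot_in(rmC)}

== RESULT ==
["ball_in(b1,rmA)", "robot_in(rmC)"]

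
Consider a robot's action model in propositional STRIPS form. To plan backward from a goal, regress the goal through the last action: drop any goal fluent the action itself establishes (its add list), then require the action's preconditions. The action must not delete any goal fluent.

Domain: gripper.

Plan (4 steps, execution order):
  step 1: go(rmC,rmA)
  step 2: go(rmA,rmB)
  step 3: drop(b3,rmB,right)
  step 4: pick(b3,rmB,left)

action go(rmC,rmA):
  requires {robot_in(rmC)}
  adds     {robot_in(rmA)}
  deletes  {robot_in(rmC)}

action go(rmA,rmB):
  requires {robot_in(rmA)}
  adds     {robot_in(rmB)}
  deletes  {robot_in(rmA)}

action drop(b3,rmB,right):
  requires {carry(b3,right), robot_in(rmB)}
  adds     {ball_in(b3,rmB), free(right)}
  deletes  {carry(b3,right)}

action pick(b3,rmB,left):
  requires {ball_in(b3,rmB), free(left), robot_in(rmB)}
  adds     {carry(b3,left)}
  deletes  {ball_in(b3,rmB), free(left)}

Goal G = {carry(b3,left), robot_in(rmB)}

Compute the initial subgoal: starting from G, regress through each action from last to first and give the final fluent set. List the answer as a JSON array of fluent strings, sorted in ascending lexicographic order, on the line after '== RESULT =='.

Work backward from the goal:
  through step 4 (pick(b3,rmB,left)): drop {carry(b3,left)}, keep {robot_in(rmB)}, require {ball_in(b3,rmB), free(left), robot_in(rmB)}
    → {ball_in(b3,rmB), free(left), robot_in(rmB)}
  through step 3 (drop(b3,rmB,right)): drop {ball_in(b3,rmB)}, keep {free(left), robot_in(rmB)}, require {carry(b3,right), robot_in(rmB)}
    → {carry(b3,right), free(left), robot_in(rmB)}
  through step 2 (go(rmA,rmB)): drop {robot_in(rmB)}, keep {carry(b3,right), free(left)}, require {robot_in(rmA)}
    → {carry(b3,right), free(left), robot_in(rmA)}
  through step 1 (go(rmC,rmA)): drop {robot_in(rmA)}, keep {carry(b3,right), free(left)}, require {robot_in(rmC)}
    → {carry(b3,right), free(left), robot_in(rmC)}

== RESULT ==
["carry(b3,right)", "free(left)", "robot_in(rmC)"]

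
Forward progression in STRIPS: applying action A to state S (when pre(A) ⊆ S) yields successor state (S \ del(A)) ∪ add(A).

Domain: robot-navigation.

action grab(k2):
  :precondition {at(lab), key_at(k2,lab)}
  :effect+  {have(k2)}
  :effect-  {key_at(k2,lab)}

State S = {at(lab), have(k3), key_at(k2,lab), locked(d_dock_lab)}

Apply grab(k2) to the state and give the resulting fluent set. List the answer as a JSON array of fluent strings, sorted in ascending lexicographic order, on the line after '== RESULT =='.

Compute (S \ del) ∪ add:
  pre ⊆ S: {at(lab), key_at(k2,lab)} ⊆ S  — applicable
  S \ del = {at(lab), have(k3), locked(d_dock_lab)}
  ∪ add   = {at(lab), have(k2), have(k3), locked(d_dock_lab)}

== RESULT ==
["at(lab)", "have(k2)", "have(k3)", "locked(d_dock_lab)"]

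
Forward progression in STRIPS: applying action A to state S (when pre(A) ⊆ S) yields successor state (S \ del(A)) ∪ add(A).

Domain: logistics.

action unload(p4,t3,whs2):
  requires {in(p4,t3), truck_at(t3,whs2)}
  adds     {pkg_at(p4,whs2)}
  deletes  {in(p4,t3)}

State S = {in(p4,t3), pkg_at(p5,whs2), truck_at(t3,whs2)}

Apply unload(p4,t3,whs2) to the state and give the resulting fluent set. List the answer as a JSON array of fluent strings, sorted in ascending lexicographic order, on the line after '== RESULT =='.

Compute (S \ del) ∪ add:
  pre ⊆ S: {in(p4,t3), truck_at(t3,whs2)} ⊆ S  — applicable
  S \ del = {pkg_at(p5,whs2), truck_at(t3,whs2)}
  ∪ add   = {pkg_at(p4,whs2), pkg_at(p5,whs2), truck_at(t3,whs2)}

== RESULT ==
["pkg_at(p4,whs2)", "pkg_at(p5,whs2)", "truck_at(t3,whs2)"]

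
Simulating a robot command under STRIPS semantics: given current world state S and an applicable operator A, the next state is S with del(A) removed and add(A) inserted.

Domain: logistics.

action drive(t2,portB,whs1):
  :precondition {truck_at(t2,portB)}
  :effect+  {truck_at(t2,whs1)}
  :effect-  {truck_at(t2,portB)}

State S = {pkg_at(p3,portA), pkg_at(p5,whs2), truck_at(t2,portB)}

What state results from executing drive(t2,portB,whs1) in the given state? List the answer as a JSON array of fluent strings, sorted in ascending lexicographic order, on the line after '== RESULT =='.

Compute (S \ del) ∪ add:
  pre ⊆ S: {truck_at(t2,portB)} ⊆ S  — applicable
  S \ del = {pkg_at(p3,portA), pkg_at(p5,whs2)}
  ∪ add   = {pkg_at(p3,portA), pkg_at(p5,whs2), truck_at(t2,whs1)}

== RESULT ==
["pkg_at(p3,portA)", "pkg_at(p5,whs2)", "truck_at(t2,whs1)"]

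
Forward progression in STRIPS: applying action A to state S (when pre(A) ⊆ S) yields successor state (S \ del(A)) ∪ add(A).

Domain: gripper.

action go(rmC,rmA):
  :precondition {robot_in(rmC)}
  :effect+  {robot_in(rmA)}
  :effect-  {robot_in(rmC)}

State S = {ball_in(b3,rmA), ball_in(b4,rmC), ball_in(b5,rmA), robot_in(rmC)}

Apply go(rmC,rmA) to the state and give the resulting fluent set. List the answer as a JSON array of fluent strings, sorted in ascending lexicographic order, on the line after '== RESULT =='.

Compute (S \ del) ∪ add:
  pre ⊆ S: {robot_in(rmC)} ⊆ S  — applicable
  S \ del = {ball_in(b3,rmA), ball_in(b4,rmC), ball_in(b5,rmA)}
  ∪ add   = {ball_in(b3,rmA), ball_in(b4,rmC), ball_in(b5,rmA), robot_in(rmA)}

== RESULT ==
["ball_in(b3,rmA)", "ball_in(b4,rmC)", "ball_in(b5,rmA)", "robot_in(rmA)"]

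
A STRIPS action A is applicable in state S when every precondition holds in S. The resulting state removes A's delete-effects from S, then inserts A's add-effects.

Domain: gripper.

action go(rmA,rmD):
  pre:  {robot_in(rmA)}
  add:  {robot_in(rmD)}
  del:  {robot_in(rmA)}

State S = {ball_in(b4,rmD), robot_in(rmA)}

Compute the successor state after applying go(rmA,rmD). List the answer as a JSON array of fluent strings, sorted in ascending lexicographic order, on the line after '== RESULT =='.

Progress:
  pre ⊆ S: {robot_in(rmA)} ⊆ S  — applicable
  S \ del = {ball_in(b4,rmD)}
  ∪ add   = {ball_in(b4,rmD), robot_in(rmD)}

== RESULT ==
["ball_in(b4,rmD)", "robot_in(rmD)"]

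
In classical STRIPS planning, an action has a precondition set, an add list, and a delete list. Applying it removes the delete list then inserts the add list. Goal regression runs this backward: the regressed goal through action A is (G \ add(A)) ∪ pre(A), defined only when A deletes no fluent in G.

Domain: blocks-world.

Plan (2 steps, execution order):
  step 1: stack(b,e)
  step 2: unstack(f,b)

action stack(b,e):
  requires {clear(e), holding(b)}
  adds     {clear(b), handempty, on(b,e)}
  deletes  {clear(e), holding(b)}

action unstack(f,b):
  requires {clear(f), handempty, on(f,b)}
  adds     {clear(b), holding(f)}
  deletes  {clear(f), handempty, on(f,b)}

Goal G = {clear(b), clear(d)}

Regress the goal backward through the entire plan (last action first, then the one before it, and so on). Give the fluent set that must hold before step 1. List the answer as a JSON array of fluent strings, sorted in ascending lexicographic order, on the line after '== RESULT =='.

Regress step by step:
  through step 2 (unstack(f,b)): drop {clear(b)}, keep {clear(d)}, require {clear(f), handempty, on(f,b)}
    → {clear(d), clear(f), handempty, on(f,b)}
  through step 1 (stack(b,e)): drop {handempty}, keep {clear(d), clear(f), on(f,b)}, require {clear(e), holding(b)}
    → {clear(d), clear(e), clear(f), holding(b), on(f,b)}

== RESULT ==
["clear(d)", "clear(e)", "clear(f)", "holding(b)", "on(f,b)"]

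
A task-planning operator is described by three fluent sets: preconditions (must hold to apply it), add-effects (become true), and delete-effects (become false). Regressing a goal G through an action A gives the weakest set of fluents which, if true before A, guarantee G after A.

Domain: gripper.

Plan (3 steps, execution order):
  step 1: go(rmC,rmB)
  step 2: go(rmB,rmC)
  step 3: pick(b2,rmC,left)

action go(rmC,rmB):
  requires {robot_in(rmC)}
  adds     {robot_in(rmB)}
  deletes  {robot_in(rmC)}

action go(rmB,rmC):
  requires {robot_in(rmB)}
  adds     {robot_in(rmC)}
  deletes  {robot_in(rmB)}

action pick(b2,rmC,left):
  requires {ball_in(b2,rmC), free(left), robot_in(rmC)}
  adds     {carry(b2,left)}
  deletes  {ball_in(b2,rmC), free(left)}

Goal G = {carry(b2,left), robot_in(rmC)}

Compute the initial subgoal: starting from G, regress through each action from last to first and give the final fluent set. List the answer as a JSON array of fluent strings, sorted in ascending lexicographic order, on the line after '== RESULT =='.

Regress step by step:
  through step 3 (pick(b2,rmC,left)): drop {carry(b2,left)}, keep {robot_in(rmC)}, require {ball_in(b2,rmC), free(left), robot_in(rmC)}
    → {ball_in(b2,rmC), free(left), robot_in(rmC)}
  through step 2 (go(rmB,rmC)): drop {robot_in(rmC)}, keep {ball_in(b2,rmC), free(left)}, require {robot_in(rmB)}
    → {ball_in(b2,rmC), free(left), robot_in(rmB)}
  through step 1 (go(rmC,rmB)): drop {robot_in(rmB)}, keep {ball_in(b2,rmC), free(left)}, require {robot_in(rmC)}
    → {ball_in(b2,rmC), free(left), robot_in(rmC)}

== RESULT ==
["ball_in(b2,rmC)", "free(left)", "robot_in(rmC)"]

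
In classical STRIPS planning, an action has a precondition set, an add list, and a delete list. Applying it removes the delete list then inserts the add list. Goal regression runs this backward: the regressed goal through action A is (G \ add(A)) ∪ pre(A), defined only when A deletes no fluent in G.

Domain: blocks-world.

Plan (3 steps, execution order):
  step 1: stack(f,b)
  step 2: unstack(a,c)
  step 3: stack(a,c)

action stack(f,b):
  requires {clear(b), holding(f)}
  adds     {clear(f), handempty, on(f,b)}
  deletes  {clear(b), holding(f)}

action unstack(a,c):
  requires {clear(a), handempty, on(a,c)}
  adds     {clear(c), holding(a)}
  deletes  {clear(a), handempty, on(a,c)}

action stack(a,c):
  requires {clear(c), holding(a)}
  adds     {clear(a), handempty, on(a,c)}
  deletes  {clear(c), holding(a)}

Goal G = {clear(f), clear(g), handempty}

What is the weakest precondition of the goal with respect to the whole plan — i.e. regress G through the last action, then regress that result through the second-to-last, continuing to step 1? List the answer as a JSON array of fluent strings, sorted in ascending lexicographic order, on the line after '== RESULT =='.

Work backward from the goal:
  through step 3 (stack(a,c)): drop {handempty}, keep {clear(f), clear(g)}, require {clear(c), holding(a)}
    → {clear(c), clear(f), clear(g), holding(a)}
  through step 2 (unstack(a,c)): drop {clear(c), holding(a)}, keep {clear(f), clear(g)}, require {clear(a), handempty, on(a,c)}
    → {clear(a), clear(f), clear(g), handempty, on(a,c)}
  through step 1 (stack(f,b)): drop {clear(f), handempty}, keep {clear(a), clear(g), on(a,c)}, require {clear(b), holding(f)}
    → {clear(a), clear(b), clear(g), holding(f), on(a,c)}

== RESULT ==
["clear(a)", "clear(b)", "clear(g)", "holding(f)", "on(a,c)"]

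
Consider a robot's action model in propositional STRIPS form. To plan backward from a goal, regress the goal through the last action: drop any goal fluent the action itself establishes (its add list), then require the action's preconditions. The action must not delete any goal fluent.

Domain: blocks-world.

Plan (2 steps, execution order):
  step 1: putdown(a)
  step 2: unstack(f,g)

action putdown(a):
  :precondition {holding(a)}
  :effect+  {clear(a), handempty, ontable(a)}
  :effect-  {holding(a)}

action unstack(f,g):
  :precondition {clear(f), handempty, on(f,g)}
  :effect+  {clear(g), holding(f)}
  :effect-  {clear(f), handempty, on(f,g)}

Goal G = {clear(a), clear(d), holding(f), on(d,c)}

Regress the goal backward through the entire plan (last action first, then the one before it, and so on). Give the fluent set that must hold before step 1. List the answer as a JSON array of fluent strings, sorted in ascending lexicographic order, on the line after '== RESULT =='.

Work backward from the goal:
  through step 2 (unstack(f,g)): drop {holding(f)}, keep {clear(a), clear(d), on(d,c)}, require {clear(f), handempty, on(f,g)}
    → {clear(a), clear(d), clear(f), handempty, on(d,c), on(f,g)}
  through step 1 (putdown(a)): drop {clear(a), handempty}, keep {clear(d), clear(f), on(d,c), on(f,g)}, require {holding(a)}
    → {clear(d), clear(f), holding(a), on(d,c), on(f,g)}

== RESULT ==
["clear(d)", "clear(f)", "holding(a)", "on(d,c)", "on(f,g)"]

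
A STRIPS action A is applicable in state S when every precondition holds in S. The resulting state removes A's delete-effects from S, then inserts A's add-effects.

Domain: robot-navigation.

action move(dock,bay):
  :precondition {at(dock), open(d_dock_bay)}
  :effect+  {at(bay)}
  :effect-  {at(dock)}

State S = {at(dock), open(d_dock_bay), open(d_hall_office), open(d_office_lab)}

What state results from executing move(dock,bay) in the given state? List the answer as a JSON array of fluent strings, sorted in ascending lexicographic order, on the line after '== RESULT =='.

Compute (S \ del) ∪ add:
  pre ⊆ S: {at(dock), open(d_dock_bay)} ⊆ S  — applicable
  S \ del = {open(d_dock_bay), open(d_hall_office), open(d_office_lab)}
  ∪ add   = {at(bay), open(d_dock_bay), open(d_hall_office), open(d_office_lab)}

== RESULT ==
["at(bay)", "open(d_dock_bay)", "open(d_hall_office)", "open(d_office_lab)"]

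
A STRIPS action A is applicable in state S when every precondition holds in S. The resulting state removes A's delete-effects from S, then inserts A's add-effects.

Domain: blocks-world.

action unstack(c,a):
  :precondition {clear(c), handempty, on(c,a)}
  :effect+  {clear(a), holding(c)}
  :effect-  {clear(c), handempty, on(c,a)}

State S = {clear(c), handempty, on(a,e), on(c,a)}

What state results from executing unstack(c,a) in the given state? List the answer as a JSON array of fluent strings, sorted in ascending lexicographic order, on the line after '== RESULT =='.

Compute (S \ del) ∪ add:
  pre ⊆ S: {clear(c), handempty, on(c,a)} ⊆ S  — applicable
  S \ del = {on(a,e)}
  ∪ add   = {clear(a), holding(c), on(a,e)}

== RESULT ==
["clear(a)", "holding(c)", "on(a,e)"]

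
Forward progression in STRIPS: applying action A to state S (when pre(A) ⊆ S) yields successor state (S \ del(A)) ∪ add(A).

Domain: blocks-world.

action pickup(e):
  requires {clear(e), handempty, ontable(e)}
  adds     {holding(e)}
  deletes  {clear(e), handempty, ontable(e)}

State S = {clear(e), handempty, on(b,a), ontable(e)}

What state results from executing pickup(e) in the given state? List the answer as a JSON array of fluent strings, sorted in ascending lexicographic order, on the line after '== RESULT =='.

Progress:
  pre ⊆ S: {clear(e), handempty, ontable(e)} ⊆ S  — applicable
  S \ del = {on(b,a)}
  ∪ add   = {holding(e), on(b,a)}

== RESULT ==
["holding(e)", "on(b,a)"]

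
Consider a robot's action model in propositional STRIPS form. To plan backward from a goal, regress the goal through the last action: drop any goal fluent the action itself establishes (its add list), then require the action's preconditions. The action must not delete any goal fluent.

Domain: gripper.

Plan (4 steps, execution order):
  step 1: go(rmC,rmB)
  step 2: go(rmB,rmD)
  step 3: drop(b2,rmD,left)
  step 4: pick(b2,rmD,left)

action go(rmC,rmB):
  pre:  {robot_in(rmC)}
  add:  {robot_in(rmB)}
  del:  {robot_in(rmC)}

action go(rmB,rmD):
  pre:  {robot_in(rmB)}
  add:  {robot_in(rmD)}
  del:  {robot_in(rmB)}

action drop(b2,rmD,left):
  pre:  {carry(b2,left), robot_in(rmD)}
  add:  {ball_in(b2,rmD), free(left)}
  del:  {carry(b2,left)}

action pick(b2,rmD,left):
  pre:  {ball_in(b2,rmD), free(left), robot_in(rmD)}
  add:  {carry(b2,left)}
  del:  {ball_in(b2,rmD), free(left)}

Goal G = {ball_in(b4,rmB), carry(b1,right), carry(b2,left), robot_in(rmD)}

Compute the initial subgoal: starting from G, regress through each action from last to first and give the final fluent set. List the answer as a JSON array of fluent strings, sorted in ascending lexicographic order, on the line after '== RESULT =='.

Work backward from the goal:
  through step 4 (pick(b2,rmD,left)): drop {carry(b2,left)}, keep {ball_in(b4,rmB), carry(b1,right), robot_in(rmD)}, require {ball_in(b2,rmD), free(left), robot_in(rmD)}
    → {ball_in(b2,rmD), ball_in(b4,rmB), carry(b1,right), free(left), robot_in(rmD)}
  through step 3 (drop(b2,rmD,left)): drop {ball_in(b2,rmD), free(left)}, keep {ball_in(b4,rmB), carry(b1,right), robot_in(rmD)}, require {carry(b2,left), robot_in(rmD)}
    → {ball_in(b4,rmB), carry(b1,right), carry(b2,left), robot_in(rmD)}
  through step 2 (go(rmB,rmD)): drop {robot_in(rmD)}, keep {ball_in(b4,rmB), carry(b1,right), carry(b2,left)}, require {robot_in(rmB)}
    → {ball_in(b4,rmB), carry(b1,right), carry(b2,left), robot_in(rmB)}
  through step 1 (go(rmC,rmB)): drop {robot_in(rmB)}, keep {ball_in(b4,rmB), carry(b1,right), carry(b2,left)}, require {robot_in(rmC)}
    → {ball_in(b4,rmB), carry(b1,right), carry(b2,left), robot_in(rmC)}

== RESULT ==
["ball_in(b4,rmB)", "carry(b1,right)", "carry(b2,left)", "robot_in(rmC)"]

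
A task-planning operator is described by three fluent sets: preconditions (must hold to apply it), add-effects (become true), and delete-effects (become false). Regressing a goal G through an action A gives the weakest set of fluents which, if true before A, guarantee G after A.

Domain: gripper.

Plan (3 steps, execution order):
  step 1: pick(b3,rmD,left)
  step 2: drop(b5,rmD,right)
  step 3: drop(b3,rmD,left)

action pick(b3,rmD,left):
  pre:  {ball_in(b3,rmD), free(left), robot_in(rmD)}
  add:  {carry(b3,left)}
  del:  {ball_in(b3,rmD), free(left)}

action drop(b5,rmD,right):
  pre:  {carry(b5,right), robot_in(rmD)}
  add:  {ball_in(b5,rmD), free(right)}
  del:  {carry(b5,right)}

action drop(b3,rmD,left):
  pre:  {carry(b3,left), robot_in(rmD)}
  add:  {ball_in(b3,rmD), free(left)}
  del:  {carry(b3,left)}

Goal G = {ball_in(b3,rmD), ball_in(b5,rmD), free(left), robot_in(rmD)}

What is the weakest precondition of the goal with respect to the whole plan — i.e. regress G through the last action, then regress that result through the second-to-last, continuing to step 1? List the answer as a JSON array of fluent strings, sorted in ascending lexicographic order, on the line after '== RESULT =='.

Regress step by step:
  through step 3 (drop(b3,rmD,left)): drop {ball_in(b3,rmD), free(left)}, keep {ball_in(b5,rmD), robot_in(rmD)}, require {carry(b3,left), robot_in(rmD)}
    → {ball_in(b5,rmD), carry(b3,left), robot_in(rmD)}
  through step 2 (drop(b5,rmD,right)): drop {ball_in(b5,rmD)}, keep {carry(b3,left), robot_in(rmD)}, require {carry(b5,right), robot_in(rmD)}
    → {carry(b3,left), carry(b5,right), robot_in(rmD)}
  through step 1 (pick(b3,rmD,left)): drop {carry(b3,left)}, keep {carry(b5,right), robot_in(rmD)}, require {ball_in(b3,rmD), free(left), robot_in(rmD)}
    → {ball_in(b3,rmD), carry(b5,right), free(left), robot_in(rmD)}

== RESULT ==
["ball_in(b3,rmD)", "carry(b5,right)", "free(left)", "robot_in(rmD)"]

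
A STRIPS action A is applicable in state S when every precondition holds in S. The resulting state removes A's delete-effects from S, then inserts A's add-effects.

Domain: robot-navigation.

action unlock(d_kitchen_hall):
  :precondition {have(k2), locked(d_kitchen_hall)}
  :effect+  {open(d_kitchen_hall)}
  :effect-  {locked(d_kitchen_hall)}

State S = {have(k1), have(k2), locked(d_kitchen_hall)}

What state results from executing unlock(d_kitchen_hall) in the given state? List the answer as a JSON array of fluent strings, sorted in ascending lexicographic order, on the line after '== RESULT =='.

Compute (S \ del) ∪ add:
  pre ⊆ S: {have(k2), locked(d_kitchen_hall)} ⊆ S  — applicable
  S \ del = {have(k1), have(k2)}
  ∪ add   = {have(k1), have(k2), open(d_kitchen_hall)}

== RESULT ==
["have(k1)", "have(k2)", "open(d_kitchen_hall)"]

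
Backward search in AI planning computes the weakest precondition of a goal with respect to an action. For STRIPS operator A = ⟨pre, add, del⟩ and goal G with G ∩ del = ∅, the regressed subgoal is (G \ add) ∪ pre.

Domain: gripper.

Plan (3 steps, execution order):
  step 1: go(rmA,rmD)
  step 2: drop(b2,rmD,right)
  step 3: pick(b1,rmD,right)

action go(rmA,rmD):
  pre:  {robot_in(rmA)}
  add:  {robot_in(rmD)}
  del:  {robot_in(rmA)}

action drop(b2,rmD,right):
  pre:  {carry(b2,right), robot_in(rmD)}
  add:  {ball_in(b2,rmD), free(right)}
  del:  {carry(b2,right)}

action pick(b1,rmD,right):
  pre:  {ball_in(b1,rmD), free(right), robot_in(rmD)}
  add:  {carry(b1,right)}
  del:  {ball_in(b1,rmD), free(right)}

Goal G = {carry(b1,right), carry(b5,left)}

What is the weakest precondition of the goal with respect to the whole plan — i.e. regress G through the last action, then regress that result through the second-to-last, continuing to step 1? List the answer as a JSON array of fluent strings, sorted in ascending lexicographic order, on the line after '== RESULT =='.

Regress step by step:
  through step 3 (pick(b1,rmD,right)): drop {carry(b1,right)}, keep {carry(b5,left)}, require {ball_in(b1,rmD), free(right), robot_in(rmD)}
    → {ball_in(b1,rmD), carry(b5,left), free(right), robot_in(rmD)}
  through step 2 (drop(b2,rmD,right)): drop {free(right)}, keep {ball_in(b1,rmD), carry(b5,left), robot_in(rmD)}, require {carry(b2,right), robot_in(rmD)}
    → {ball_in(b1,rmD), carry(b2,right), carry(b5,left), robot_in(rmD)}
  through step 1 (go(rmA,rmD)): drop {robot_in(rmD)}, keep {ball_in(b1,rmD), carry(b2,right), carry(b5,left)}, require {robot_in(rmA)}
    → {ball_in(b1,rmD), carry(b2,right), carry(b5,left), robot_in(rmA)}

== RESULT ==
["ball_in(b1,rmD)", "carry(b2,right)", "carry(b5,left)", "robot_in(rmA)"]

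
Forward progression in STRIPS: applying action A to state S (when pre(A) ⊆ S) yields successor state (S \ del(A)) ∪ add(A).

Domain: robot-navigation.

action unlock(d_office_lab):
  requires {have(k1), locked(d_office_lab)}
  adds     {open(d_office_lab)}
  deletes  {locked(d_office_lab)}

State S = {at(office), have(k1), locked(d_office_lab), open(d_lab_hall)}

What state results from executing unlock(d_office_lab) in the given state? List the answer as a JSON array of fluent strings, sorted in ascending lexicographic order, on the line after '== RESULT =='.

Compute (S \ del) ∪ add:
  pre ⊆ S: {have(k1), locked(d_office_lab)} ⊆ S  — applicable
  S \ del = {at(office), have(k1), open(d_lab_hall)}
  ∪ add   = {at(office), have(k1), open(d_lab_hall), open(d_office_lab)}

== RESULT ==
["at(office)", "have(k1)", "open(d_lab_hall)", "open(d_office_lab)"]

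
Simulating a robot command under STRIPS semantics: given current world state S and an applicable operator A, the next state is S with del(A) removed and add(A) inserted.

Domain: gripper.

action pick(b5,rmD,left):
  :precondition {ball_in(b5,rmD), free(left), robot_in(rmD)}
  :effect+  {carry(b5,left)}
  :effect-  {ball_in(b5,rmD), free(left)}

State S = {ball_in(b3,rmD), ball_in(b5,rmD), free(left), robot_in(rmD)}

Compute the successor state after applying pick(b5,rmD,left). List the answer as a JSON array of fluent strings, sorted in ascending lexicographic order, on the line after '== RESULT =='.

Progress:
  pre ⊆ S: {ball_in(b5,rmD), free(left), robot_in(rmD)} ⊆ S  — applicable
  S \ del = {ball_in(b3,rmD), robot_in(rmD)}
  ∪ add   = {ball_in(b3,rmD), carry(b5,left), robot_in(rmD)}

== RESULT ==
["ball_in(b3,rmD)", "carry(b5,left)", "robot_in(rmD)"]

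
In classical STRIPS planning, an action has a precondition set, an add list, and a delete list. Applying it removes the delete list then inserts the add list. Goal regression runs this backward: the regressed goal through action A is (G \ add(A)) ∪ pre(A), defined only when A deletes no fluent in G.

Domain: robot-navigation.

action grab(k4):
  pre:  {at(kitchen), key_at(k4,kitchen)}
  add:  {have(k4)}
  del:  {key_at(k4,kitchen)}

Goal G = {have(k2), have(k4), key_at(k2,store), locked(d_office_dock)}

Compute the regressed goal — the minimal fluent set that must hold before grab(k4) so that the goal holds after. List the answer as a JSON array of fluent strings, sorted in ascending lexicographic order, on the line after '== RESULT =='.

Compute (G \ add) ∪ pre:
  G ∩ del = {}  (empty — regression defined)
  G \ add = {have(k2), have(k4), key_at(k2,store), locked(d_office_dock)} \ {have(k4)} = {have(k2), key_at(k2,store), locked(d_office_dock)}
  ∪ pre   = {have(k2), key_at(k2,store), locked(d_office_dock)} ∪ {at(kitchen), key_at(k4,kitchen)}
          = {at(kitchen), have(k2), key_at(k2,store), key_at(k4,kitchen), locked(d_office_dock)}

== RESULT ==
["at(kitchen)", "have(k2)", "key_at(k2,store)", "key_at(k4,kitchen)", "locked(d_office_dock)"]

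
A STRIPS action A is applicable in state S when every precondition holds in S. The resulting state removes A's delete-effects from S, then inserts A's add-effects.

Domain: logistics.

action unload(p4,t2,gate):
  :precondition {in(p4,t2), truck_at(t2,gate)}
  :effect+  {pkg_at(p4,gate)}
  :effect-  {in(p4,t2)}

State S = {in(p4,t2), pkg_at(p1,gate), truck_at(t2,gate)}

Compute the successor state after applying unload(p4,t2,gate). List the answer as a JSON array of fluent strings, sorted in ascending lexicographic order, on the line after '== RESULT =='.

Compute (S \ del) ∪ add:
  pre ⊆ S: {in(p4,t2), truck_at(t2,gate)} ⊆ S  — applicable
  S \ del = {pkg_at(p1,gate), truck_at(t2,gate)}
  ∪ add   = {pkg_at(p1,gate), pkg_at(p4,gate), truck_at(t2,gate)}

== RESULT ==
["pkg_at(p1,gate)", "pkg_at(p4,gate)", "truck_at(t2,gate)"]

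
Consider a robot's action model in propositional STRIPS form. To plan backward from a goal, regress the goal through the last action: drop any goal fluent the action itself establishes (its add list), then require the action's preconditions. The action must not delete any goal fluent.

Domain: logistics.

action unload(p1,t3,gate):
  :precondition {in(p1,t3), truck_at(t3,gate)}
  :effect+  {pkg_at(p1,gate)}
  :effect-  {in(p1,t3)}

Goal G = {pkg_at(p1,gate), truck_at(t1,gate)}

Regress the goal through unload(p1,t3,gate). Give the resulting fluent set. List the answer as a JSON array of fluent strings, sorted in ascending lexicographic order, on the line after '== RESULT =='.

Regress:
  G ∩ del = {}  (empty — regression defined)
  G \ add = {pkg_at(p1,gate), truck_at(t1,gate)} \ {pkg_at(p1,gate)} = {truck_at(t1,gate)}
  ∪ pre   = {truck_at(t1,gate)} ∪ {in(p1,t3), truck_at(t3,gate)}
          = {in(p1,t3), truck_at(t1,gate), truck_at(t3,gate)}

== RESULT ==
["in(p1,t3)", "truck_at(t1,gate)", "truck_at(t3,gate)"]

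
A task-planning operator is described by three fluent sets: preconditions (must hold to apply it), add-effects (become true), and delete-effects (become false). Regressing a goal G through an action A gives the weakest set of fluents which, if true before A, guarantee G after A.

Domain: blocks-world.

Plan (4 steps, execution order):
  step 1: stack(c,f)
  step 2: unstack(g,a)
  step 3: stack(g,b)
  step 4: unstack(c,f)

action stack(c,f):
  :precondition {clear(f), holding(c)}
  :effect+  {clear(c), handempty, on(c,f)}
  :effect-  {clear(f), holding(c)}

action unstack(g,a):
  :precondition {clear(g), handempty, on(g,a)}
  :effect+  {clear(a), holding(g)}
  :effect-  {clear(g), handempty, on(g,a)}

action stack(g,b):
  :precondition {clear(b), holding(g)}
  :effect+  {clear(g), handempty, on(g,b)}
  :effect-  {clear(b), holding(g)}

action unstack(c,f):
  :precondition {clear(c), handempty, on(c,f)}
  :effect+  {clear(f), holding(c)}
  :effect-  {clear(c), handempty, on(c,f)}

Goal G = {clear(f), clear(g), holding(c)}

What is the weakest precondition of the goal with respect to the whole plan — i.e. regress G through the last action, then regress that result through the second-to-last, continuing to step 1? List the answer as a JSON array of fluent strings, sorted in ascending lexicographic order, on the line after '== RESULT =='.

Work backward from the goal:
  through step 4 (unstack(c,f)): drop {clear(f), holding(c)}, keep {clear(g)}, require {clear(c), handempty, on(c,f)}
    → {clear(c), clear(g), handempty, on(c,f)}
  through step 3 (stack(g,b)): drop {clear(g), handempty}, keep {clear(c), on(c,f)}, require {clear(b), holding(g)}
    → {clear(b), clear(c), holding(g), on(c,f)}
  through step 2 (unstack(g,a)): drop {holding(g)}, keep {clear(b), clear(c), on(c,f)}, require {clear(g), handempty, on(g,a)}
    → {clear(b), clear(c), clear(g), handempty, on(c,f), on(g,a)}
  through step 1 (stack(c,f)): drop {clear(c), handempty, on(c,f)}, keep {clear(b), clear(g), on(g,a)}, require {clear(f), holding(c)}
    → {clear(b), clear(f), clear(g), holding(c), on(g,a)}

== RESULT ==
["clear(b)", "clear(f)", "clear(g)", "holding(c)", "on(g,a)"]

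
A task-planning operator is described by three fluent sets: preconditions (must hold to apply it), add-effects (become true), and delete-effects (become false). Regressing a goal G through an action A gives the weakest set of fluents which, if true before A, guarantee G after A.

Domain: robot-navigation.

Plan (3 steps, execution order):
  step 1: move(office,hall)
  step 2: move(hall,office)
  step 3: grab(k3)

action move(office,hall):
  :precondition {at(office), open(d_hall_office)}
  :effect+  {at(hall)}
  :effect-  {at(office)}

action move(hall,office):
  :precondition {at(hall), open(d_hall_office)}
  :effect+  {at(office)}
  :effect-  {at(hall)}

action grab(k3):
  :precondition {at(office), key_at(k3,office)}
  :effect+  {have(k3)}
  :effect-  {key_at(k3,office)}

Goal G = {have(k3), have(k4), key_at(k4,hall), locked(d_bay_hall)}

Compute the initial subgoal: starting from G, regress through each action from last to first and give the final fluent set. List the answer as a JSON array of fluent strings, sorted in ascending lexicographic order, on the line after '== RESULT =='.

Regress step by step:
  through step 3 (grab(k3)): drop {have(k3)}, keep {have(k4), key_at(k4,hall), locked(d_bay_hall)}, require {at(office), key_at(k3,office)}
    → {at(office), have(k4), key_at(k3,office), key_at(k4,hall), locked(d_bay_hall)}
  through step 2 (move(hall,office)): drop {at(office)}, keep {have(k4), key_at(k3,office), key_at(k4,hall), locked(d_bay_hall)}, require {at(hall), open(d_hall_office)}
    → {at(hall), have(k4), key_at(k3,office), key_at(k4,hall), locked(d_bay_hall), open(d_hall_office)}
  through step 1 (move(office,hall)): drop {at(hall)}, keep {have(k4), key_at(k3,office), key_at(k4,hall), locked(d_bay_hall), open(d_hall_office)}, require {at(office), open(d_hall_office)}
    → {at(office), have(k4), key_at(k3,office), key_at(k4,hall), locked(d_bay_hall), open(d_hall_office)}

== RESULT ==
["at(office)", "have(k4)", "key_at(k3,office)", "key_at(k4,hall)", "locked(d_bay_hall)", "open(d_hall_office)"]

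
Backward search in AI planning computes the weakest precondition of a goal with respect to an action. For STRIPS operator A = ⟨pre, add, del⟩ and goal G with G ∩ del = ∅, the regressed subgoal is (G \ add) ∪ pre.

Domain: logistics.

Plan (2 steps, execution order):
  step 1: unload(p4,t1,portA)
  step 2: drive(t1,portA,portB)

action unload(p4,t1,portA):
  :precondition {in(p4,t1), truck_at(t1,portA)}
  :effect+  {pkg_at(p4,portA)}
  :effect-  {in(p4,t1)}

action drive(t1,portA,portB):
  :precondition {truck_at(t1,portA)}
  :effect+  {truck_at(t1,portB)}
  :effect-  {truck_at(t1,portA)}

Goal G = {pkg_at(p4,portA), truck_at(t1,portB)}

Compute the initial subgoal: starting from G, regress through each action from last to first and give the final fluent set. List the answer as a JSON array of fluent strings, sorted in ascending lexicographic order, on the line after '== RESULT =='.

Work backward from the goal:
  through step 2 (drive(t1,portA,portB)): drop {truck_at(t1,portB)}, keep {pkg_at(p4,portA)}, require {truck_at(t1,portA)}
    → {pkg_at(p4,portA), truck_at(t1,portA)}
  through step 1 (unload(p4,t1,portA)): drop {pkg_at(p4,portA)}, keep {truck_at(t1,portA)}, require {in(p4,t1), truck_at(t1,portA)}
    → {in(p4,t1), truck_at(t1,portA)}

== RESULT ==
["in(p4,t1)", "truck_at(t1,portA)"]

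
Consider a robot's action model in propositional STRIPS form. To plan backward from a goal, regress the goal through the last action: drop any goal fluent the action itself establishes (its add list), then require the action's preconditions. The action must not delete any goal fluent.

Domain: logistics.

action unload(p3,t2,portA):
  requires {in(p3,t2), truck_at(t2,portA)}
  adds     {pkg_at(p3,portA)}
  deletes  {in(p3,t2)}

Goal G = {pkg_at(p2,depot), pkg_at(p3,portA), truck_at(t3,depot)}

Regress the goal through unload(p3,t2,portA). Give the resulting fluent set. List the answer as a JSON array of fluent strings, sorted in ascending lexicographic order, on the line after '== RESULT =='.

Compute (G \ add) ∪ pre:
  G ∩ del = {}  (empty — regression defined)
  G \ add = {pkg_at(p2,depot), pkg_at(p3,portA), truck_at(t3,depot)} \ {pkg_at(p3,portA)} = {pkg_at(p2,depot), truck_at(t3,depot)}
  ∪ pre   = {pkg_at(p2,depot), truck_at(t3,depot)} ∪ {in(p3,t2), truck_at(t2,portA)}
          = {in(p3,t2), pkg_at(p2,depot), truck_at(t2,portA), truck_at(t3,depot)}

== RESULT ==
["in(p3,t2)", "pkg_at(p2,depot)", "truck_at(t2,portA)", "truck_at(t3,depot)"]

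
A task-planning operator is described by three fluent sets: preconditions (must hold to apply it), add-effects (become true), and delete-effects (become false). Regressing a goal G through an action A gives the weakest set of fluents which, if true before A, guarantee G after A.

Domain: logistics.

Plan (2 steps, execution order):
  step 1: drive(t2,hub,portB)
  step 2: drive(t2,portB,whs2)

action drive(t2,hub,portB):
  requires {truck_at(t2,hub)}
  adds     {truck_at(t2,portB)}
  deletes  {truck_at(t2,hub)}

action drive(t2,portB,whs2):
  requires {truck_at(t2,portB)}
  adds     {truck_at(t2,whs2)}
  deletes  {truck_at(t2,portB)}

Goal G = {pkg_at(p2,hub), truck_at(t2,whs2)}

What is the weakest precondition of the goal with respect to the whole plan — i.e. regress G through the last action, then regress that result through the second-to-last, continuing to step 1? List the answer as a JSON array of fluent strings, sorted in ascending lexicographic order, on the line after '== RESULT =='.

Work backward from the goal:
  through step 2 (drive(t2,portB,whs2)): drop {truck_at(t2,whs2)}, keep {pkg_at(p2,hub)}, require {truck_at(t2,portB)}
    → {pkg_at(p2,hub), truck_at(t2,portB)}
  through step 1 (drive(t2,hub,portB)): drop {truck_at(t2,portB)}, keep {pkg_at(p2,hub)}, require {truck_at(t2,hub)}
    → {pkg_at(p2,hub), truck_at(t2,hub)}

== RESULT ==
["pkg_at(p2,hub)", "truck_at(t2,hub)"]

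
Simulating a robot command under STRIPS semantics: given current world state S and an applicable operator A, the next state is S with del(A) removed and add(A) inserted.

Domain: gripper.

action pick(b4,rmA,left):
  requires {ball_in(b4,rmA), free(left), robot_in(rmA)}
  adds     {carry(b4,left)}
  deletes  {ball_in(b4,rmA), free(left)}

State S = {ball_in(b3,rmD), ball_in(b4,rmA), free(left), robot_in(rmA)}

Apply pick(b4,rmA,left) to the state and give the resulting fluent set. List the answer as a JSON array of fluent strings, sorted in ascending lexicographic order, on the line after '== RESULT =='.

Progress:
  pre ⊆ S: {ball_in(b4,rmA), free(left), robot_in(rmA)} ⊆ S  — applicable
  S \ del = {ball_in(b3,rmD), robot_in(rmA)}
  ∪ add   = {ball_in(b3,rmD), carry(b4,left), robot_in(rmA)}

== RESULT ==
["ball_in(b3,rmD)", "carry(b4,left)", "robot_in(rmA)"]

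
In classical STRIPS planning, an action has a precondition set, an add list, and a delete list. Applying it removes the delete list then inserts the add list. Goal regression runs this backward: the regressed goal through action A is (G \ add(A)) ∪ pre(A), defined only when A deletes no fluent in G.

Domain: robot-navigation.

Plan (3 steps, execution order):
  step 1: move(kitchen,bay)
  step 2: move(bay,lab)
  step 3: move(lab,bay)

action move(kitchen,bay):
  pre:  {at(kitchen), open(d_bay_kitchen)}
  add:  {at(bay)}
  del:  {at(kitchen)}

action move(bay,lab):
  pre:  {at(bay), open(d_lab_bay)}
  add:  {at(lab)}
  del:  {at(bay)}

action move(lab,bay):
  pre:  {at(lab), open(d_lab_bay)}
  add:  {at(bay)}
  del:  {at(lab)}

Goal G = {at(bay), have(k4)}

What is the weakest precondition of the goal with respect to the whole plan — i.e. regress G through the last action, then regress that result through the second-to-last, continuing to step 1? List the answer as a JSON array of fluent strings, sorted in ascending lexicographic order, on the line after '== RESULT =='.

Regress step by step:
  through step 3 (move(lab,bay)): drop {at(bay)}, keep {have(k4)}, require {at(lab), open(d_lab_bay)}
    → {at(lab), have(k4), open(d_lab_bay)}
  through step 2 (move(bay,lab)): drop {at(lab)}, keep {have(k4), open(d_lab_bay)}, require {at(bay), open(d_lab_bay)}
    → {at(bay), have(k4), open(d_lab_bay)}
  through step 1 (move(kitchen,bay)): drop {at(bay)}, keep {have(k4), open(d_lab_bay)}, require {at(kitchen), open(d_bay_kitchen)}
    → {at(kitchen), have(k4), open(d_bay_kitchen), open(d_lab_bay)}

== RESULT ==
["at(kitchen)", "have(k4)", "open(d_bay_kitchen)", "open(d_lab_bay)"]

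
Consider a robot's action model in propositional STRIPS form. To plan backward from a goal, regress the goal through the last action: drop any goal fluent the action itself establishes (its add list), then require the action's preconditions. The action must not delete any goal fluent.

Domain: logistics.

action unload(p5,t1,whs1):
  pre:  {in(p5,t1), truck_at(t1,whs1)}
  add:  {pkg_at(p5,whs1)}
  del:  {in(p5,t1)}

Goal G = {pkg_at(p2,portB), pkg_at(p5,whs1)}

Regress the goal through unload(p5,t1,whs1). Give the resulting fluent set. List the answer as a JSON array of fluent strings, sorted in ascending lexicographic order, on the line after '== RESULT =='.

Compute (G \ add) ∪ pre:
  G ∩ del = {}  (empty — regression defined)
  G \ add = {pkg_at(p2,portB), pkg_at(p5,whs1)} \ {pkg_at(p5,whs1)} = {pkg_at(p2,portB)}
  ∪ pre   = {pkg_at(p2,portB)} ∪ {in(p5,t1), truck_at(t1,whs1)}
          = {in(p5,t1), pkg_at(p2,portB), truck_at(t1,whs1)}

== RESULT ==
["in(p5,t1)", "pkg_at(p2,portB)", "truck_at(t1,whs1)"]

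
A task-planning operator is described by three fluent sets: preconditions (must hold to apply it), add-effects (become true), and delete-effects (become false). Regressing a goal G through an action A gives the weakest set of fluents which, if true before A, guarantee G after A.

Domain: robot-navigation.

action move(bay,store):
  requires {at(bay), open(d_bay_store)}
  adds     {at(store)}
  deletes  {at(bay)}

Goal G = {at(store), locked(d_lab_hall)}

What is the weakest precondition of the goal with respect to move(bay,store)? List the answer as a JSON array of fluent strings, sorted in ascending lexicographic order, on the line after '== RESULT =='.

Regress:
  G ∩ del = {}  (empty — regression defined)
  G \ add = {at(store), locked(d_lab_hall)} \ {at(store)} = {locked(d_lab_hall)}
  ∪ pre   = {locked(d_lab_hall)} ∪ {at(bay), open(d_bay_store)}
          = {at(bay), locked(d_lab_hall), open(d_bay_store)}

== RESULT ==
["at(bay)", "locked(d_lab_hall)", "open(d_bay_store)"]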